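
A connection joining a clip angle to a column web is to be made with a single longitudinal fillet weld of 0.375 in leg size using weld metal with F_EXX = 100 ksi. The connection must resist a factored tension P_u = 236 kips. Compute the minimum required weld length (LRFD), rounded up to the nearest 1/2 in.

L = 20 in

Throat t_e = 0.707 × 0.375 = 0.2651 in.
φr_n = 0.75 × 0.6 × 100 × 0.2651 = 11.93 kips/in.
L_req = P_u / φr_n = 236 / 11.93 = 19.78 in total.
Round up → use L = 20 in.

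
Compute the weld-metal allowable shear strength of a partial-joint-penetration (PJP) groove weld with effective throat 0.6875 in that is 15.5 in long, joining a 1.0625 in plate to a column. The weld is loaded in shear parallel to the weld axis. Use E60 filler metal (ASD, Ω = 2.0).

R_n/Ω ≈ 192 kip

E60XX → F_EXX = 60 ksi.
Effective throat (given) t_e = 0.6875 in.
A_we = 0.6875 × 15.5 = 10.66 in².
F_nw = 0.6 F_EXX = 36 ksi.
R_n/Ω = (36 × 10.66) / 2.0 = 191.8 kip.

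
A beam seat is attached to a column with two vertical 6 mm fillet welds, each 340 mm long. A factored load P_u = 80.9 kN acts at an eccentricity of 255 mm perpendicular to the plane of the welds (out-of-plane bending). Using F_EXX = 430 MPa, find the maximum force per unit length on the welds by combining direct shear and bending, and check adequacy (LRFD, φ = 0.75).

f_max ≈ 548 N/mm; adequate

L_w = 2 × 340 = 680 mm; section modulus (unit throat) S = 2 × L²/6 = 38530 mm².
Direct shear f_v = P/L_w = 80.9×10³/680 = 119 N/mm.
Moment M = P × e = 80.9×10³ × 255 = 20630000 N·mm; bending f_b = M/S = 535.4 N/mm.
f_max = √(f_v² + f_b²) = √(119² + 535.4²) = 548.4 N/mm.
φr_n = 0.75 × 0.6 × 430 × (0.707 × 6) = 820.8 N/mm → adequate.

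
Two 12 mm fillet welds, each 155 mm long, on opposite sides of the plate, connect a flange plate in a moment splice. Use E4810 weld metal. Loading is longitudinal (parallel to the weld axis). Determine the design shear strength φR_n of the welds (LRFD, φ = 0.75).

E48XX → F_EXX = 480 MPa.
Effective throat t_e = 0.707 × 12 = 8.484 mm.
Total length L = 310 mm; A_we = 8.484 × 310 = 2630 mm².
F_nw = 0.6 F_EXX = 0.6 × 480 = 288 MPa.
φR_n = 0.75 × 288 × 2630 × 10⁻³ = 568.1 kN.

φR_n ≈ 568 kN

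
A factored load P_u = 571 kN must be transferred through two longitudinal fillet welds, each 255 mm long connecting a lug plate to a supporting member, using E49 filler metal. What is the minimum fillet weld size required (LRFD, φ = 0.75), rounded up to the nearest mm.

w = 8 mm

E49XX → F_EXX = 490 MPa.
Total weld length L = 510 mm.
Required throat t_e = P_u / (φ × 0.6 F_EXX × L) = 571 / (0.75 × 0.6 × 490 × 510 × 10⁻³) = 5.078 mm.
Required leg w = t_e / 0.707 = 7.182 mm → use 8 mm.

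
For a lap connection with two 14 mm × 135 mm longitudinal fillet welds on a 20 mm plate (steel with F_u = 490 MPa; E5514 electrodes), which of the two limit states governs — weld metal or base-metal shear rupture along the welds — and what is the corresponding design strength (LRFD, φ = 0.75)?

φR_n ≈ 661 kN (weld metal governs)

E55XX → F_EXX = 550 MPa.
t_e = 0.707 × 14 = 9.898 mm; L = 270 mm.
Weld metal: φR_n = 0.75 × 0.6 × 550 × 9.898 × 270 × 10⁻³ = 661.4 kN.
Base metal (shear rupture): φR_n = 0.75 × 0.6 × 490 × 20 × 270 × 10⁻³ = 1191 kN.
Governing: weld metal.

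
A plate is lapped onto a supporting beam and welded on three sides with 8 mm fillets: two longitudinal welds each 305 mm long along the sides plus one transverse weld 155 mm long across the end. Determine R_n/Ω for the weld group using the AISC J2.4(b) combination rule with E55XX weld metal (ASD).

E55XX → F_EXX = 550 MPa.
t_e = 0.707 × 8 = 5.656 mm.
R_nwl = 0.6 × 550 × 5.656 × 610 × 10⁻³ = 1139 kN (longitudinal, 2 welds).
R_nwt = 0.6 × 550 × 5.656 × 155 × 10⁻³ = 289.3 kN (transverse, base value).
(i) R_nwl + R_nwt = 1428 kN; (ii) 0.85 R_nwl + 1.5 R_nwt = 1402 kN.
R_n = max = 1428 kN [governs: (i)]; R_n/Ω = 713.9 kN.

R_n/Ω ≈ 714 kN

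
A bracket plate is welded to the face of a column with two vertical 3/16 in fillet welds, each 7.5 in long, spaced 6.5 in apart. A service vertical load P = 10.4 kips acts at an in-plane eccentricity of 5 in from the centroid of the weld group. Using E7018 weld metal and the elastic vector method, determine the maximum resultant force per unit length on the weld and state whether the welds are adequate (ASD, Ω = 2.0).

E70XX → F_EXX = 70 ksi.
Total weld length L_w = 15 in. Treat welds as unit-width lines.
Polar moment about centroid: J = 2[d³/12 + d(b/2)²] = 2[7.5³/12 + 7.5×3.25²] = 228.8 in³.
Direct shear f_v = P/L_w = 10.4 / 15 = 0.6933 kip/in (vertical).
Torsion M = P·e = 10.4 × 5 = 52 kip·in.
Critical point at (x, y) = (3.25, 3.75) from centroid. f_tx = M·y/J = 0.8525 kip/in; f_ty = M·x/J = 0.7388 kip/in.
Resultant f_max = √[f_tx² + (f_v + f_ty)²] = √[0.8525² + (0.6933 + 0.7388)²] = 1.667 kip/in.
Capacity per unit length: r_n/Ω = (1/2.0) × 0.6 × 70 × (0.707 × 0.1875) = 2.784 kip/in.
1.667 ≤ 2.784 → adequate.

f_max ≈ 1.67 kip/in; adequate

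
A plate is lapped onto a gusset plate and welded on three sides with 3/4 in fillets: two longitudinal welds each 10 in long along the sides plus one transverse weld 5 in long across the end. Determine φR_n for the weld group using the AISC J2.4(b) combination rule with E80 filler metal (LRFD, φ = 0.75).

φR_n ≈ 477 kips

E80XX → F_EXX = 80 ksi.
t_e = 0.707 × 0.75 = 0.5302 in.
R_nwl = 0.6 × 80 × 0.5302 × 20 = 509 kips (longitudinal, 2 welds).
R_nwt = 0.6 × 80 × 0.5302 × 5 = 127.3 kips (transverse, base value).
(i) R_nwl + R_nwt = 636.3 kips; (ii) 0.85 R_nwl + 1.5 R_nwt = 623.6 kips.
R_n = max = 636.3 kips [governs: (i)]; φR_n = 477.2 kips.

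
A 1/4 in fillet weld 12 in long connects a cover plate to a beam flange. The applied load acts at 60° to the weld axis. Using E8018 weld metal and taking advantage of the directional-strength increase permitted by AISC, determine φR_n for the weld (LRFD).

φR_n ≈ 107 kips

E80XX → F_EXX = 80 ksi.
t_e = 0.707 × 0.25 = 0.1767 in; A_we = 0.1767 × 12 = 2.121 in².
Directional factor: 1.0 + 0.5 sin^1.5(60°) = 1.403.
F_nw = 0.6 × 80 × 1.403 = 67.34 ksi.
φR_n = 0.75 × 67.34 × 2.121 = 107.1 kips.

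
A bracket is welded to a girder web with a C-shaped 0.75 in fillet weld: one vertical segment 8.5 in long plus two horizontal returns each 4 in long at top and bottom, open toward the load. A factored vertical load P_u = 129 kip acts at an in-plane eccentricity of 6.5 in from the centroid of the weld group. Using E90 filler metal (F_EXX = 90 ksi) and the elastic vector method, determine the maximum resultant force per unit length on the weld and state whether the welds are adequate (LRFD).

f_max ≈ 25 kip/in; NOT adequate

Total weld length L_w = 16.5 in. Treat welds as unit-width lines.
Centroid: x̄ = 2×4×2 / 16.5 = 0.9697 in from the vertical weld.
Polar moment about centroid: J = I_x + I_y = [8.5³/12 + 2×4×4.25²] + [8.5×0.9697² + 2(4³/12 + 4×1.03²)] = 222.8 in³.
Direct shear f_v = P/L_w = 129 / 16.5 = 7.818 kip/in (vertical).
Torsion M = P·e = 129 × 6.5 = 838.5 kip·in.
Critical point at (x, y) = (3.03, 4.25) from centroid. f_tx = M·y/J = 15.99 kip/in; f_ty = M·x/J = 11.4 kip/in.
Resultant f_max = √[f_tx² + (f_v + f_ty)²] = √[15.99² + (7.818 + 11.4)²] = 25 kip/in.
Capacity per unit length: φr_n = 0.75 × 0.6 × 90 × (0.707 × 0.75) = 21.48 kip/in.
25 > 21.48 → NOT adequate.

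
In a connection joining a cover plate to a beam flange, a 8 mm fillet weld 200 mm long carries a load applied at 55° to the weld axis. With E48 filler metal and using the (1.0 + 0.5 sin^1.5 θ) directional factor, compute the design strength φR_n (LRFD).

E48XX → F_EXX = 480 MPa.
t_e = 0.707 × 8 = 5.656 mm; A_we = 5.656 × 200 = 1131 mm².
Directional factor: 1.0 + 0.5 sin^1.5(55°) = 1.371.
F_nw = 0.6 × 480 × 1.371 = 394.8 MPa.
φR_n = 0.75 × 394.8 × 1131 × 10⁻³ = 334.9 kN.

φR_n ≈ 335 kN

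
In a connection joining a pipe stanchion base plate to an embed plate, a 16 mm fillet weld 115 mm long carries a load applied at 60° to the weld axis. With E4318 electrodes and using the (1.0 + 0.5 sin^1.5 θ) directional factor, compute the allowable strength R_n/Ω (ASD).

R_n/Ω ≈ 235 kN

E43XX → F_EXX = 430 MPa.
t_e = 0.707 × 16 = 11.31 mm; A_we = 11.31 × 115 = 1301 mm².
Directional factor: 1.0 + 0.5 sin^1.5(60°) = 1.403.
F_nw = 0.6 × 430 × 1.403 = 362 MPa.
R_n/Ω = (362 × 1301) / 2.0 × 10⁻³ = 235.4 kN.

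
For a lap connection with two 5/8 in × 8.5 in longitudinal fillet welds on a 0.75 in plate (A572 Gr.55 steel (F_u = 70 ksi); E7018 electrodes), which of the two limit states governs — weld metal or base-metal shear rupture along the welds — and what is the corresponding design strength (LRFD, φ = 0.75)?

φR_n ≈ 237 kip (weld metal governs)

E70XX → F_EXX = 70 ksi.
t_e = 0.707 × 0.625 = 0.4419 in; L = 17 in.
Weld metal: φR_n = 0.75 × 0.6 × 70 × 0.4419 × 17 = 236.6 kip.
Base metal (shear rupture): φR_n = 0.75 × 0.6 × 70 × 0.75 × 17 = 401.6 kip.
Governing: weld metal.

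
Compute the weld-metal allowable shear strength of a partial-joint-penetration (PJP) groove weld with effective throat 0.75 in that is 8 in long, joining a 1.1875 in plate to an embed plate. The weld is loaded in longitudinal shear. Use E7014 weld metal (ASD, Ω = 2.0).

E70XX → F_EXX = 70 ksi.
Effective throat (given) t_e = 0.75 in.
A_we = 0.75 × 8 = 6 in².
F_nw = 0.6 F_EXX = 42 ksi.
R_n/Ω = (42 × 6) / 2.0 = 126 kips.

R_n/Ω ≈ 126 kips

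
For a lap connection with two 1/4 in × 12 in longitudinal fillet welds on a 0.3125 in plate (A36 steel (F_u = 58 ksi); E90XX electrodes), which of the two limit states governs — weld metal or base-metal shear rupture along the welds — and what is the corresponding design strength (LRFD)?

φR_n ≈ 172 kip (weld metal governs)

E90XX → F_EXX = 90 ksi.
t_e = 0.707 × 0.25 = 0.1767 in; L = 24 in.
Weld metal: φR_n = 0.75 × 0.6 × 90 × 0.1767 × 24 = 171.8 kip.
Base metal (shear rupture): φR_n = 0.75 × 0.6 × 58 × 0.3125 × 24 = 195.8 kip.
Governing: weld metal.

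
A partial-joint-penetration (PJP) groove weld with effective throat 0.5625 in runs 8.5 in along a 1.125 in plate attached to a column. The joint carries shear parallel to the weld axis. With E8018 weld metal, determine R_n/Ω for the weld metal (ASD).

E80XX → F_EXX = 80 ksi.
Effective throat (given) t_e = 0.5625 in.
A_we = 0.5625 × 8.5 = 4.781 in².
F_nw = 0.6 F_EXX = 48 ksi.
R_n/Ω = (48 × 4.781) / 2.0 = 114.8 kips.

R_n/Ω ≈ 115 kips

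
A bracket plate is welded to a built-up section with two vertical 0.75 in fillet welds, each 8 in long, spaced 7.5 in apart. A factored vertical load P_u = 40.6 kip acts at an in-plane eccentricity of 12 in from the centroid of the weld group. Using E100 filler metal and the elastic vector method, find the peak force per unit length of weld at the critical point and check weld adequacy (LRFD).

E100XX → F_EXX = 100 ksi.
Total weld length L_w = 16 in. Treat welds as unit-width lines.
Polar moment about centroid: J = 2[d³/12 + d(b/2)²] = 2[8³/12 + 8×3.75²] = 310.3 in³.
Direct shear f_v = P/L_w = 40.6 / 16 = 2.538 kip/in (vertical).
Torsion M = P·e = 40.6 × 12 = 487.2 kip·in.
Critical point at (x, y) = (3.75, 4) from centroid. f_tx = M·y/J = 6.28 kip/in; f_ty = M·x/J = 5.887 kip/in.
Resultant f_max = √[f_tx² + (f_v + f_ty)²] = √[6.28² + (2.538 + 5.887)²] = 10.51 kip/in.
Capacity per unit length: φr_n = 0.75 × 0.6 × 100 × (0.707 × 0.75) = 23.86 kip/in.
10.51 ≤ 23.86 → adequate.

f_max ≈ 10.5 kip/in; adequate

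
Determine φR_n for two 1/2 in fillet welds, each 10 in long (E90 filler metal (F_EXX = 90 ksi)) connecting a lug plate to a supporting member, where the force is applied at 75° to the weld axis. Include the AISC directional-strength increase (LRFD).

φR_n ≈ 422 kips

t_e = 0.707 × 0.5 = 0.3535 in; A_we = 0.3535 × 20 = 7.07 in².
Directional factor: 1.0 + 0.5 sin^1.5(75°) = 1.475.
F_nw = 0.6 × 90 × 1.475 = 79.63 ksi.
φR_n = 0.75 × 79.63 × 7.07 = 422.2 kips.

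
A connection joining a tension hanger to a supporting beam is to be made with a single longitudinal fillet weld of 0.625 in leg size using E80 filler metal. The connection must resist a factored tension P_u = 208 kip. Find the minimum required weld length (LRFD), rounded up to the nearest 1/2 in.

E80XX → F_EXX = 80 ksi.
Throat t_e = 0.707 × 0.625 = 0.4419 in.
φr_n = 0.75 × 0.6 × 80 × 0.4419 = 15.91 kip/in.
L_req = P_u / φr_n = 208 / 15.91 = 13.08 in total.
Round up → use L = 13.5 in.

L = 13.5 in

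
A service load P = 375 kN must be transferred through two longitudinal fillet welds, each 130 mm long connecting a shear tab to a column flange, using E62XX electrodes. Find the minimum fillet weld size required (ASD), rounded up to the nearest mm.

w = 11 mm

E62XX → F_EXX = 620 MPa.
Total weld length L = 260 mm.
Required throat t_e = P × Ω / (0.6 F_EXX × L) = 375 × 2.0 / (0.6 × 620 × 260 × 10⁻³) = 7.754 mm.
Required leg w = t_e / 0.707 = 10.97 mm → use 11 mm.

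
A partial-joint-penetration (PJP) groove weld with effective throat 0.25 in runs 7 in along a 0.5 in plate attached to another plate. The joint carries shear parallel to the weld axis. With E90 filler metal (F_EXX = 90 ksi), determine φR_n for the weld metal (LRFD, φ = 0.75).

φR_n ≈ 70.9 kip

Effective throat (given) t_e = 0.25 in.
A_we = 0.25 × 7 = 1.75 in².
F_nw = 0.6 F_EXX = 54 ksi.
φR_n = 0.75 × 54 × 1.75 = 70.88 kip.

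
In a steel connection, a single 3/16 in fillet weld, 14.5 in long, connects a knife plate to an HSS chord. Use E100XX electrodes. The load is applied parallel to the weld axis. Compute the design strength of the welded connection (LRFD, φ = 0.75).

φR_n ≈ 86.5 kip

E100XX → F_EXX = 100 ksi.
Effective throat t_e = 0.707 × 0.1875 = 0.1326 in.
Total length L = 14.5 in; A_we = 0.1326 × 14.5 = 1.922 in².
F_nw = 0.6 F_EXX = 0.6 × 100 = 60 ksi.
φR_n = 0.75 × 60 × 1.922 = 86.5 kip.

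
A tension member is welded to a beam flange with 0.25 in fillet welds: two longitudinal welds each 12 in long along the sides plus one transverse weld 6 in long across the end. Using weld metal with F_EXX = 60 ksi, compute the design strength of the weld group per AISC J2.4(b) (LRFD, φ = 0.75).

t_e = 0.707 × 0.25 = 0.1767 in.
R_nwl = 0.6 × 60 × 0.1767 × 24 = 152.7 kip (longitudinal, 2 welds).
R_nwt = 0.6 × 60 × 0.1767 × 6 = 38.18 kip (transverse, base value).
(i) R_nwl + R_nwt = 190.9 kip; (ii) 0.85 R_nwl + 1.5 R_nwt = 187.1 kip.
R_n = max = 190.9 kip [governs: (i)]; φR_n = 143.2 kip.

φR_n ≈ 143 kip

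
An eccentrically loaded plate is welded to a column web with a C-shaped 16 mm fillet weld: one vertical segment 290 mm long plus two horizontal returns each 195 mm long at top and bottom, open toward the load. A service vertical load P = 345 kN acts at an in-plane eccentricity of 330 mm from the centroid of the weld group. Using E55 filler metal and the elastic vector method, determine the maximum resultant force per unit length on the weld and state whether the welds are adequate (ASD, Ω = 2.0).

E55XX → F_EXX = 550 MPa.
Total weld length L_w = 680 mm. Treat welds as unit-width lines.
Centroid: x̄ = 2×195×97.5 / 680 = 55.92 mm from the vertical weld.
Polar moment about centroid: J = I_x + I_y = [290³/12 + 2×195×145²] + [290×55.92² + 2(195³/12 + 195×41.58²)] = 13050000 mm³.
Direct shear f_v = P/L_w = 345×10³ / 680 = 507.4 N/mm (vertical).
Torsion M = P·e = 345×10³ × 330 = 113850000 N·mm.
Critical point at (x, y) = (139.1, 145) from centroid. f_tx = M·y/J = 1265 N/mm; f_ty = M·x/J = 1213 N/mm.
Resultant f_max = √[f_tx² + (f_v + f_ty)²] = √[1265² + (507.4 + 1213)²] = 2136 N/mm.
Capacity per unit length: r_n/Ω = (1/2.0) × 0.6 × 550 × (0.707 × 16) = 1866 N/mm.
2136 > 1866 → NOT adequate.

f_max ≈ 2140 N/mm; NOT adequate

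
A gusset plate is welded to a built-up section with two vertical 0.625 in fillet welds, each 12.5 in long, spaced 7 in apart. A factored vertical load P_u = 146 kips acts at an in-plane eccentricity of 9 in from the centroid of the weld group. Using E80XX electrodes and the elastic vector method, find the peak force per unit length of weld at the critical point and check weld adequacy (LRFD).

E80XX → F_EXX = 80 ksi.
Total weld length L_w = 25 in. Treat welds as unit-width lines.
Polar moment about centroid: J = 2[d³/12 + d(b/2)²] = 2[12.5³/12 + 12.5×3.5²] = 631.8 in³.
Direct shear f_v = P/L_w = 146 / 25 = 5.84 kip/in (vertical).
Torsion M = P·e = 146 × 9 = 1314 kip·in.
Critical point at (x, y) = (3.5, 6.25) from centroid. f_tx = M·y/J = 13 kip/in; f_ty = M·x/J = 7.28 kip/in.
Resultant f_max = √[f_tx² + (f_v + f_ty)²] = √[13² + (5.84 + 7.28)²] = 18.47 kip/in.
Capacity per unit length: φr_n = 0.75 × 0.6 × 80 × (0.707 × 0.625) = 15.91 kip/in.
18.47 > 15.91 → NOT adequate.

f_max ≈ 18.5 kip/in; NOT adequate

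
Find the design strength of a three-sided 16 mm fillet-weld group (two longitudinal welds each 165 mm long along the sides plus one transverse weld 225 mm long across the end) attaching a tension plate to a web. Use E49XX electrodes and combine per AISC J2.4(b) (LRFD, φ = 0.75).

E49XX → F_EXX = 490 MPa.
t_e = 0.707 × 16 = 11.31 mm.
R_nwl = 0.6 × 490 × 11.31 × 330 × 10⁻³ = 1097 kN (longitudinal, 2 welds).
R_nwt = 0.6 × 490 × 11.31 × 225 × 10⁻³ = 748.3 kN (transverse, base value).
(i) R_nwl + R_nwt = 1846 kN; (ii) 0.85 R_nwl + 1.5 R_nwt = 2055 kN.
R_n = max = 2055 kN [governs: (ii)]; φR_n = 1541 kN.

φR_n ≈ 1540 kN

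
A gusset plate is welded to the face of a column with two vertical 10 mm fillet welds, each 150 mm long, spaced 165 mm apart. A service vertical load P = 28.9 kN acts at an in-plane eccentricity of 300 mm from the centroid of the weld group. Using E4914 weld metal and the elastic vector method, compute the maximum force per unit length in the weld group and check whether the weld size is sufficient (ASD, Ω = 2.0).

E49XX → F_EXX = 490 MPa.
Total weld length L_w = 300 mm. Treat welds as unit-width lines.
Polar moment about centroid: J = 2[d³/12 + d(b/2)²] = 2[150³/12 + 150×82.5²] = 2604000 mm³.
Direct shear f_v = P/L_w = 28.9×10³ / 300 = 96.33 N/mm (vertical).
Torsion M = P·e = 28.9×10³ × 300 = 8670000 N·mm.
Critical point at (x, y) = (82.5, 75) from centroid. f_tx = M·y/J = 249.7 N/mm; f_ty = M·x/J = 274.6 N/mm.
Resultant f_max = √[f_tx² + (f_v + f_ty)²] = √[249.7² + (96.33 + 274.6)²] = 447.2 N/mm.
Capacity per unit length: r_n/Ω = (1/2.0) × 0.6 × 490 × (0.707 × 10) = 1039 N/mm.
447.2 ≤ 1039 → adequate.

f_max ≈ 447 N/mm; adequate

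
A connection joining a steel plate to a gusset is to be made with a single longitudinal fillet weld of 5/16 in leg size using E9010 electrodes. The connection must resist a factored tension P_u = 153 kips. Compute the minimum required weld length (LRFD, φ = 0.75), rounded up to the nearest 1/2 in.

L = 17.5 in

E90XX → F_EXX = 90 ksi.
Throat t_e = 0.707 × 0.3125 = 0.2209 in.
φr_n = 0.75 × 0.6 × 90 × 0.2209 = 8.948 kips/in.
L_req = P_u / φr_n = 153 / 8.948 = 17.1 in total.
Round up → use L = 17.5 in.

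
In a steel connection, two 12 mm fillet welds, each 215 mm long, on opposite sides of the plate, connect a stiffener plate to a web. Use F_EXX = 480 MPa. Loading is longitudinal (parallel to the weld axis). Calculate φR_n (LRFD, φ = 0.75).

Effective throat t_e = 0.707 × 12 = 8.484 mm.
Total length L = 430 mm; A_we = 8.484 × 430 = 3648 mm².
F_nw = 0.6 F_EXX = 0.6 × 480 = 288 MPa.
φR_n = 0.75 × 288 × 3648 × 10⁻³ = 788 kN.

φR_n ≈ 788 kN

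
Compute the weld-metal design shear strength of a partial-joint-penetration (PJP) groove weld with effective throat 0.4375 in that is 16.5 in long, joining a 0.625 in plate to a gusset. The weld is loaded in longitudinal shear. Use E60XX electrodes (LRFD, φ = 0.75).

E60XX → F_EXX = 60 ksi.
Effective throat (given) t_e = 0.4375 in.
A_we = 0.4375 × 16.5 = 7.219 in².
F_nw = 0.6 F_EXX = 36 ksi.
φR_n = 0.75 × 36 × 7.219 = 194.9 kips.

φR_n ≈ 195 kips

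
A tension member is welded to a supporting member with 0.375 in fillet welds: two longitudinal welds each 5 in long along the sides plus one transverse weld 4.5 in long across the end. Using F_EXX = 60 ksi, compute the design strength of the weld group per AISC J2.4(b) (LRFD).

φR_n ≈ 109 kips

t_e = 0.707 × 0.375 = 0.2651 in.
R_nwl = 0.6 × 60 × 0.2651 × 10 = 95.44 kips (longitudinal, 2 welds).
R_nwt = 0.6 × 60 × 0.2651 × 4.5 = 42.95 kips (transverse, base value).
(i) R_nwl + R_nwt = 138.4 kips; (ii) 0.85 R_nwl + 1.5 R_nwt = 145.6 kips.
R_n = max = 145.6 kips [governs: (ii)]; φR_n = 109.2 kips.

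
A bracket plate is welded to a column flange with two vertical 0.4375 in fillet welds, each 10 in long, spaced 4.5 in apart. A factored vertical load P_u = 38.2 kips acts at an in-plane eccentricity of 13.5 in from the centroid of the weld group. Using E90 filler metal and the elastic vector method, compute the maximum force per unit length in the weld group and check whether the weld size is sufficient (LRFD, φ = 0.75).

E90XX → F_EXX = 90 ksi.
Total weld length L_w = 20 in. Treat welds as unit-width lines.
Polar moment about centroid: J = 2[d³/12 + d(b/2)²] = 2[10³/12 + 10×2.25²] = 267.9 in³.
Direct shear f_v = P/L_w = 38.2 / 20 = 1.91 kip/in (vertical).
Torsion M = P·e = 38.2 × 13.5 = 515.7 kip·in.
Critical point at (x, y) = (2.25, 5) from centroid. f_tx = M·y/J = 9.624 kip/in; f_ty = M·x/J = 4.331 kip/in.
Resultant f_max = √[f_tx² + (f_v + f_ty)²] = √[9.624² + (1.91 + 4.331)²] = 11.47 kip/in.
Capacity per unit length: φr_n = 0.75 × 0.6 × 90 × (0.707 × 0.4375) = 12.53 kip/in.
11.47 ≤ 12.53 → adequate.

f_max ≈ 11.5 kip/in; adequate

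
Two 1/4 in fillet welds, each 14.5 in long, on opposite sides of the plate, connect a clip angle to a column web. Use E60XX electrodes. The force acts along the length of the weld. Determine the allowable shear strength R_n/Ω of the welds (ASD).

E60XX → F_EXX = 60 ksi.
Effective throat t_e = 0.707 × 0.25 = 0.1767 in.
Total length L = 29 in; A_we = 0.1767 × 29 = 5.126 in².
F_nw = 0.6 F_EXX = 0.6 × 60 = 36 ksi.
R_n = 36 × 5.126 = 184.5 kips; R_n/Ω = 184.5/2.0 = 92.26 kips.

R_n/Ω ≈ 92.3 kips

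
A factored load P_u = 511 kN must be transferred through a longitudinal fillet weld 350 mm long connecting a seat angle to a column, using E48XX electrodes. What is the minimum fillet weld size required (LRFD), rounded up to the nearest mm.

w = 10 mm

E48XX → F_EXX = 480 MPa.
Total weld length L = 350 mm.
Required throat t_e = P_u / (φ × 0.6 F_EXX × L) = 511 / (0.75 × 0.6 × 480 × 350 × 10⁻³) = 6.759 mm.
Required leg w = t_e / 0.707 = 9.56 mm → use 10 mm.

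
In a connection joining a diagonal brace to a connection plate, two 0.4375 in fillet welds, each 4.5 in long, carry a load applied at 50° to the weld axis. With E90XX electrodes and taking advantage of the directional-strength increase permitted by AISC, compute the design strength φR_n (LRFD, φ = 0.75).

E90XX → F_EXX = 90 ksi.
t_e = 0.707 × 0.4375 = 0.3093 in; A_we = 0.3093 × 9 = 2.784 in².
Directional factor: 1.0 + 0.5 sin^1.5(50°) = 1.335.
F_nw = 0.6 × 90 × 1.335 = 72.1 ksi.
φR_n = 0.75 × 72.1 × 2.784 = 150.5 kip.

φR_n ≈ 151 kip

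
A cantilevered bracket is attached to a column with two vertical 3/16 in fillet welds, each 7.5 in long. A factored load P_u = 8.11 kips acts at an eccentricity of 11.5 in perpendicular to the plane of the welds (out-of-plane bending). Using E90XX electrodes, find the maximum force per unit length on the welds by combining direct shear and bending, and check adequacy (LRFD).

E90XX → F_EXX = 90 ksi.
L_w = 2 × 7.5 = 15 in; section modulus (unit throat) S = 2 × L²/6 = 18.75 in².
Direct shear f_v = P/L_w = 8.11/15 = 0.5407 kip/in.
Moment M = P × e = 8.11 × 11.5 = 93.265 kip·in; bending f_b = M/S = 4.974 kip/in.
f_max = √(f_v² + f_b²) = √(0.5407² + 4.974²) = 5.003 kip/in.
φr_n = 0.75 × 0.6 × 90 × (0.707 × 0.1875) = 5.369 kip/in → adequate.

f_max ≈ 5 kip/in; adequate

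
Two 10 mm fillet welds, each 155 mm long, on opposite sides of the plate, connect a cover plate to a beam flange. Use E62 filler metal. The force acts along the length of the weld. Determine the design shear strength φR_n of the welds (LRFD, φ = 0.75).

φR_n ≈ 611 kN

E62XX → F_EXX = 620 MPa.
Effective throat t_e = 0.707 × 10 = 7.07 mm.
Total length L = 310 mm; A_we = 7.07 × 310 = 2192 mm².
F_nw = 0.6 F_EXX = 0.6 × 620 = 372 MPa.
φR_n = 0.75 × 372 × 2192 × 10⁻³ = 611.5 kN.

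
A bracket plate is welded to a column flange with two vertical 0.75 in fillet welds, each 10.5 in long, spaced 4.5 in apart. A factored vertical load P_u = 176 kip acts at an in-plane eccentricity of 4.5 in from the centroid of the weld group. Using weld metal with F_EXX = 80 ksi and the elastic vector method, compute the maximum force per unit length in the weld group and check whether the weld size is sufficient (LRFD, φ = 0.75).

f_max ≈ 20 kip/in; NOT adequate

Total weld length L_w = 21 in. Treat welds as unit-width lines.
Polar moment about centroid: J = 2[d³/12 + d(b/2)²] = 2[10.5³/12 + 10.5×2.25²] = 299.2 in³.
Direct shear f_v = P/L_w = 176 / 21 = 8.381 kip/in (vertical).
Torsion M = P·e = 176 × 4.5 = 792 kip·in.
Critical point at (x, y) = (2.25, 5.25) from centroid. f_tx = M·y/J = 13.89 kip/in; f_ty = M·x/J = 5.955 kip/in.
Resultant f_max = √[f_tx² + (f_v + f_ty)²] = √[13.89² + (8.381 + 5.955)²] = 19.96 kip/in.
Capacity per unit length: φr_n = 0.75 × 0.6 × 80 × (0.707 × 0.75) = 19.09 kip/in.
19.96 > 19.09 → NOT adequate.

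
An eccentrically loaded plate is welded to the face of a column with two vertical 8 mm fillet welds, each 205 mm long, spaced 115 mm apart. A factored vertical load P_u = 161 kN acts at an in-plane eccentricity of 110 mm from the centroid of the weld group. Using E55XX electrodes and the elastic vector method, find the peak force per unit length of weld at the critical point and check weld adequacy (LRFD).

f_max ≈ 998 N/mm; adequate

E55XX → F_EXX = 550 MPa.
Total weld length L_w = 410 mm. Treat welds as unit-width lines.
Polar moment about centroid: J = 2[d³/12 + d(b/2)²] = 2[205³/12 + 205×57.5²] = 2791000 mm³.
Direct shear f_v = P/L_w = 161×10³ / 410 = 392.7 N/mm (vertical).
Torsion M = P·e = 161×10³ × 110 = 17710000 N·mm.
Critical point at (x, y) = (57.5, 102.5) from centroid. f_tx = M·y/J = 650.3 N/mm; f_ty = M·x/J = 364.8 N/mm.
Resultant f_max = √[f_tx² + (f_v + f_ty)²] = √[650.3² + (392.7 + 364.8)²] = 998.3 N/mm.
Capacity per unit length: φr_n = 0.75 × 0.6 × 550 × (0.707 × 8) = 1400 N/mm.
998.3 ≤ 1400 → adequate.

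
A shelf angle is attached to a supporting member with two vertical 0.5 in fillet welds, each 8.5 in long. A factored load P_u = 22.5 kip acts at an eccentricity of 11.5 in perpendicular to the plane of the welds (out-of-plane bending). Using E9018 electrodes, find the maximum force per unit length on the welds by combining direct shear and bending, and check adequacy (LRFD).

f_max ≈ 10.8 kip/in; adequate

E90XX → F_EXX = 90 ksi.
L_w = 2 × 8.5 = 17 in; section modulus (unit throat) S = 2 × L²/6 = 24.08 in².
Direct shear f_v = P/L_w = 22.5/17 = 1.324 kip/in.
Moment M = P × e = 22.5 × 11.5 = 258.75 kip·in; bending f_b = M/S = 10.74 kip/in.
f_max = √(f_v² + f_b²) = √(1.324² + 10.74²) = 10.83 kip/in.
φr_n = 0.75 × 0.6 × 90 × (0.707 × 0.5) = 14.32 kip/in → adequate.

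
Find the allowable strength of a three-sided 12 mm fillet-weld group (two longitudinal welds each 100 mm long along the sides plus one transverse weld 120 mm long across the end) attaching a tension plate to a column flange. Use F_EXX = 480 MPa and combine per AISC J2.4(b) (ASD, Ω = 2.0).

t_e = 0.707 × 12 = 8.484 mm.
R_nwl = 0.6 × 480 × 8.484 × 200 × 10⁻³ = 488.7 kN (longitudinal, 2 welds).
R_nwt = 0.6 × 480 × 8.484 × 120 × 10⁻³ = 293.2 kN (transverse, base value).
(i) R_nwl + R_nwt = 781.9 kN; (ii) 0.85 R_nwl + 1.5 R_nwt = 855.2 kN.
R_n = max = 855.2 kN [governs: (ii)]; R_n/Ω = 427.6 kN.

R_n/Ω ≈ 428 kN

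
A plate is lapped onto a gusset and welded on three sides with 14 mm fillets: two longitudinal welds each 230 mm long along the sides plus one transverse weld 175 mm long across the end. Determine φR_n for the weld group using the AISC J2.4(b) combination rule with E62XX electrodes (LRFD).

φR_n ≈ 1800 kN

E62XX → F_EXX = 620 MPa.
t_e = 0.707 × 14 = 9.898 mm.
R_nwl = 0.6 × 620 × 9.898 × 460 × 10⁻³ = 1694 kN (longitudinal, 2 welds).
R_nwt = 0.6 × 620 × 9.898 × 175 × 10⁻³ = 644.4 kN (transverse, base value).
(i) R_nwl + R_nwt = 2338 kN; (ii) 0.85 R_nwl + 1.5 R_nwt = 2406 kN.
R_n = max = 2406 kN [governs: (ii)]; φR_n = 1805 kN.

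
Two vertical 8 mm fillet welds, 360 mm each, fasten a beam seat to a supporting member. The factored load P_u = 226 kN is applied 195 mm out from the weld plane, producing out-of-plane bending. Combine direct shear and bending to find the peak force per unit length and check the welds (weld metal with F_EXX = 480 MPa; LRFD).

f_max ≈ 1070 N/mm; adequate

L_w = 2 × 360 = 720 mm; section modulus (unit throat) S = 2 × L²/6 = 43200 mm².
Direct shear f_v = P/L_w = 226×10³/720 = 313.9 N/mm.
Moment M = P × e = 226×10³ × 195 = 44070000 N·mm; bending f_b = M/S = 1020 N/mm.
f_max = √(f_v² + f_b²) = √(313.9² + 1020²) = 1067 N/mm.
φr_n = 0.75 × 0.6 × 480 × (0.707 × 8) = 1222 N/mm → adequate.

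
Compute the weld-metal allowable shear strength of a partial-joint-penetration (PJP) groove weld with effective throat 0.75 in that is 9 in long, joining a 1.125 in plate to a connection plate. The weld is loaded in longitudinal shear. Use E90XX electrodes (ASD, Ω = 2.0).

E90XX → F_EXX = 90 ksi.
Effective throat (given) t_e = 0.75 in.
A_we = 0.75 × 9 = 6.75 in².
F_nw = 0.6 F_EXX = 54 ksi.
R_n/Ω = (54 × 6.75) / 2.0 = 182.2 kips.

R_n/Ω ≈ 182 kips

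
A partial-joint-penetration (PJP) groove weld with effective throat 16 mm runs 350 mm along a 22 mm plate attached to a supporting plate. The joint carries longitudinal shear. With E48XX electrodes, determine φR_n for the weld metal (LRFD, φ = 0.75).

φR_n ≈ 1210 kN

E48XX → F_EXX = 480 MPa.
Effective throat (given) t_e = 16 mm.
A_we = 16 × 350 = 5600 mm².
F_nw = 0.6 F_EXX = 288 MPa.
φR_n = 0.75 × 288 × 5600 × 10⁻³ = 1210 kN.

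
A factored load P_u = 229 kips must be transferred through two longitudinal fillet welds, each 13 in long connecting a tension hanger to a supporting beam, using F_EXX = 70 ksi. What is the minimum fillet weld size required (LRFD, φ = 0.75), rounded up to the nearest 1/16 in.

Total weld length L = 26 in.
Required throat t_e = P_u / (φ × 0.6 F_EXX × L) = 229 / (0.75 × 0.6 × 70 × 26) = 0.2796 in.
Required leg w = t_e / 0.707 = 0.3955 in → use 7/16 in.

w = 7/16 in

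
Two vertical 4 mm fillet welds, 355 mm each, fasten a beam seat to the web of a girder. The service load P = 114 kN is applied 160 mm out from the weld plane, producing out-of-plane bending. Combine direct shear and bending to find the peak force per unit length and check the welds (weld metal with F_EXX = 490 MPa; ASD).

f_max ≈ 463 N/mm; NOT adequate

L_w = 2 × 355 = 710 mm; section modulus (unit throat) S = 2 × L²/6 = 42010 mm².
Direct shear f_v = P/L_w = 114×10³/710 = 160.6 N/mm.
Moment M = P × e = 114×10³ × 160 = 18240000 N·mm; bending f_b = M/S = 434.2 N/mm.
f_max = √(f_v² + f_b²) = √(160.6² + 434.2²) = 462.9 N/mm.
r_n/Ω = (1/2.0) × 0.6 × 490 × (0.707 × 4) = 415.7 N/mm → NOT adequate.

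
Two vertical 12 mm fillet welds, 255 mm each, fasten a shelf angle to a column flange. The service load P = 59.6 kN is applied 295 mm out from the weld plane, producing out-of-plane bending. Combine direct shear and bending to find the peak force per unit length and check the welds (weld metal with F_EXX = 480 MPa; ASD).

f_max ≈ 820 N/mm; adequate

L_w = 2 × 255 = 510 mm; section modulus (unit throat) S = 2 × L²/6 = 21680 mm².
Direct shear f_v = P/L_w = 59.6×10³/510 = 116.9 N/mm.
Moment M = P × e = 59.6×10³ × 295 = 17582000 N·mm; bending f_b = M/S = 811.2 N/mm.
f_max = √(f_v² + f_b²) = √(116.9² + 811.2²) = 819.5 N/mm.
r_n/Ω = (1/2.0) × 0.6 × 480 × (0.707 × 12) = 1222 N/mm → adequate.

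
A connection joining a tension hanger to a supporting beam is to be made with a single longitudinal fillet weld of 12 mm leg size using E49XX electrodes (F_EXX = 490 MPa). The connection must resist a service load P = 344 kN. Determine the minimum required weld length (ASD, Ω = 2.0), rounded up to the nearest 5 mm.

Throat t_e = 0.707 × 12 = 8.484 mm.
r_n/Ω = (0.6 × 490 × 8.484) / 2.0 = 1247 N/mm = 1.247 kN/mm.
L_req = P / (r_n/Ω) = 344 / 1.247 = 275.8 mm total.
Round up → use L = 280 mm.

L = 280 mm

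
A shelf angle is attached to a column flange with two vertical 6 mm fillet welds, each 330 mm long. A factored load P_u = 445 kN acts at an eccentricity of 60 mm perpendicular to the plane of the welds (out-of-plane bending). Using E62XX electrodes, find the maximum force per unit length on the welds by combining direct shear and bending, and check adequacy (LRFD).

f_max ≈ 998 N/mm; adequate

E62XX → F_EXX = 620 MPa.
L_w = 2 × 330 = 660 mm; section modulus (unit throat) S = 2 × L²/6 = 36300 mm².
Direct shear f_v = P/L_w = 445×10³/660 = 674.2 N/mm.
Moment M = P × e = 445×10³ × 60 = 26700000 N·mm; bending f_b = M/S = 735.5 N/mm.
f_max = √(f_v² + f_b²) = √(674.2² + 735.5²) = 997.8 N/mm.
φr_n = 0.75 × 0.6 × 620 × (0.707 × 6) = 1184 N/mm → adequate.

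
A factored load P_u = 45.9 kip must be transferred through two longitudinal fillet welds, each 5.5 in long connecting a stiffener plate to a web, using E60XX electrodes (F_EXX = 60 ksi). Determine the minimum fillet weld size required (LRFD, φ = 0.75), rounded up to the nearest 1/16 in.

Total weld length L = 11 in.
Required throat t_e = P_u / (φ × 0.6 F_EXX × L) = 45.9 / (0.75 × 0.6 × 60 × 11) = 0.1545 in.
Required leg w = t_e / 0.707 = 0.2186 in → use 1/4 in.

w = 1/4 in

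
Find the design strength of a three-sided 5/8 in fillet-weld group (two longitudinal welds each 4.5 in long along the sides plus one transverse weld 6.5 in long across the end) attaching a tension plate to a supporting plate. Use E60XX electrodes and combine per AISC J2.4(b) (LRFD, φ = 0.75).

φR_n ≈ 208 kips

E60XX → F_EXX = 60 ksi.
t_e = 0.707 × 0.625 = 0.4419 in.
R_nwl = 0.6 × 60 × 0.4419 × 9 = 143.2 kips (longitudinal, 2 welds).
R_nwt = 0.6 × 60 × 0.4419 × 6.5 = 103.4 kips (transverse, base value).
(i) R_nwl + R_nwt = 246.6 kips; (ii) 0.85 R_nwl + 1.5 R_nwt = 276.8 kips.
R_n = max = 276.8 kips [governs: (ii)]; φR_n = 207.6 kips.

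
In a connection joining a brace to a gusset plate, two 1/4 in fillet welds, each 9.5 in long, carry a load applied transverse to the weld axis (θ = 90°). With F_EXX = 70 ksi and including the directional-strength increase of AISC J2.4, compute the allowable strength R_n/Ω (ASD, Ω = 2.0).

t_e = 0.707 × 0.25 = 0.1767 in; A_we = 0.1767 × 19 = 3.358 in².
Directional factor: 1.0 + 0.5 sin^1.5(90°) = 1.5.
F_nw = 0.6 × 70 × 1.5 = 63 ksi.
R_n/Ω = (63 × 3.358) / 2.0 = 105.8 kips.

R_n/Ω ≈ 106 kips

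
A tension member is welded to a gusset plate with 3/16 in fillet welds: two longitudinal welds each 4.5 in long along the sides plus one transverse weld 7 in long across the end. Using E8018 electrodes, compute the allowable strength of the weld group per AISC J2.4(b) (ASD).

R_n/Ω ≈ 57.7 kips

E80XX → F_EXX = 80 ksi.
t_e = 0.707 × 0.1875 = 0.1326 in.
R_nwl = 0.6 × 80 × 0.1326 × 9 = 57.27 kips (longitudinal, 2 welds).
R_nwt = 0.6 × 80 × 0.1326 × 7 = 44.54 kips (transverse, base value).
(i) R_nwl + R_nwt = 101.8 kips; (ii) 0.85 R_nwl + 1.5 R_nwt = 115.5 kips.
R_n = max = 115.5 kips [governs: (ii)]; R_n/Ω = 57.74 kips.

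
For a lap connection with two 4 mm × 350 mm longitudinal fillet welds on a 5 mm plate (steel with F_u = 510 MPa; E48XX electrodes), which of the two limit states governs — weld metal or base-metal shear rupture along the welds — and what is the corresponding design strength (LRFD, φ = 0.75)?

E48XX → F_EXX = 480 MPa.
t_e = 0.707 × 4 = 2.828 mm; L = 700 mm.
Weld metal: φR_n = 0.75 × 0.6 × 480 × 2.828 × 700 × 10⁻³ = 427.6 kN.
Base metal (shear rupture): φR_n = 0.75 × 0.6 × 510 × 5 × 700 × 10⁻³ = 803.2 kN.
Governing: weld metal.

φR_n ≈ 428 kN (weld metal governs)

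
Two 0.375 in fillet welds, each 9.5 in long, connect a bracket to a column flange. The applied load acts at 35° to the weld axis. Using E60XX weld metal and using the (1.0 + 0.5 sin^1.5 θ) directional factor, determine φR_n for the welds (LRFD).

φR_n ≈ 166 kips

E60XX → F_EXX = 60 ksi.
t_e = 0.707 × 0.375 = 0.2651 in; A_we = 0.2651 × 19 = 5.037 in².
Directional factor: 1.0 + 0.5 sin^1.5(35°) = 1.217.
F_nw = 0.6 × 60 × 1.217 = 43.82 ksi.
φR_n = 0.75 × 43.82 × 5.037 = 165.6 kips.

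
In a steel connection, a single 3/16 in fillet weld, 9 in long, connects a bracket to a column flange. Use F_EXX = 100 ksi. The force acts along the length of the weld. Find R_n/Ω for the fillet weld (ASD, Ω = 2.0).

Effective throat t_e = 0.707 × 0.1875 = 0.1326 in.
Total length L = 9 in; A_we = 0.1326 × 9 = 1.193 in².
F_nw = 0.6 F_EXX = 0.6 × 100 = 60 ksi.
R_n = 60 × 1.193 = 71.58 kip; R_n/Ω = 71.58/2.0 = 35.79 kip.

R_n/Ω ≈ 35.8 kip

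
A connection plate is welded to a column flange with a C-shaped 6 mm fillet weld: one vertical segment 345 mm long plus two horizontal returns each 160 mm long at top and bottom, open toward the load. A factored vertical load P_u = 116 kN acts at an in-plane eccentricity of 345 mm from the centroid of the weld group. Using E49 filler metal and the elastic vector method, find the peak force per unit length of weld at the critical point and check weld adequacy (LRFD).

E49XX → F_EXX = 490 MPa.
Total weld length L_w = 665 mm. Treat welds as unit-width lines.
Centroid: x̄ = 2×160×80 / 665 = 38.5 mm from the vertical weld.
Polar moment about centroid: J = I_x + I_y = [345³/12 + 2×160×172.5²] + [345×38.5² + 2(160³/12 + 160×41.5²)] = 14690000 mm³.
Direct shear f_v = P/L_w = 116×10³ / 665 = 174.4 N/mm (vertical).
Torsion M = P·e = 116×10³ × 345 = 40020000 N·mm.
Critical point at (x, y) = (121.5, 172.5) from centroid. f_tx = M·y/J = 470 N/mm; f_ty = M·x/J = 331 N/mm.
Resultant f_max = √[f_tx² + (f_v + f_ty)²] = √[470² + (174.4 + 331)²] = 690.2 N/mm.
Capacity per unit length: φr_n = 0.75 × 0.6 × 490 × (0.707 × 6) = 935.4 N/mm.
690.2 ≤ 935.4 → adequate.

f_max ≈ 690 N/mm; adequate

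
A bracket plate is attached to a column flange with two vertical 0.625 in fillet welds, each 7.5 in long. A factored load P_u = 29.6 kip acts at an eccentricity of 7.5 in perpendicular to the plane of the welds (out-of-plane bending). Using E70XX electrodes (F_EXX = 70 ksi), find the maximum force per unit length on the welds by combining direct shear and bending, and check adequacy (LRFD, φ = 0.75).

f_max ≈ 12 kip/in; adequate

L_w = 2 × 7.5 = 15 in; section modulus (unit throat) S = 2 × L²/6 = 18.75 in².
Direct shear f_v = P/L_w = 29.6/15 = 1.973 kip/in.
Moment M = P × e = 29.6 × 7.5 = 222 kip·in; bending f_b = M/S = 11.84 kip/in.
f_max = √(f_v² + f_b²) = √(1.973² + 11.84²) = 12 kip/in.
φr_n = 0.75 × 0.6 × 70 × (0.707 × 0.625) = 13.92 kip/in → adequate.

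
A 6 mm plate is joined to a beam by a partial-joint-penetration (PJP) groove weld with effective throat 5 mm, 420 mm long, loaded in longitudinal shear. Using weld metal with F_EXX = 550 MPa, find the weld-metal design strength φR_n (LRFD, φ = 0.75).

φR_n ≈ 520 kN

Effective throat (given) t_e = 5 mm.
A_we = 5 × 420 = 2100 mm².
F_nw = 0.6 F_EXX = 330 MPa.
φR_n = 0.75 × 330 × 2100 × 10⁻³ = 519.8 kN.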